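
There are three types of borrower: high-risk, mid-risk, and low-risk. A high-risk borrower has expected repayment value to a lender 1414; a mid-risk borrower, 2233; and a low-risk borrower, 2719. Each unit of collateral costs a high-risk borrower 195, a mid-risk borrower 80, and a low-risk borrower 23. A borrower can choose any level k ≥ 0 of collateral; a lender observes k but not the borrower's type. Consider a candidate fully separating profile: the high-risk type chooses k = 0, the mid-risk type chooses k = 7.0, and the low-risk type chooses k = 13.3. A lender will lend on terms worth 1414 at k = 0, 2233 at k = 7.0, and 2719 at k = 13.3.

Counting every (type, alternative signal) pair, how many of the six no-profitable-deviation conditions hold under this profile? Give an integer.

6

Mid-risk (own payoff 2233 − 80×7.0 = 1673): to k=0 gives 1414 → no gain ✓; to k=13.3 gives 2719 − 80×13.3 = 1655 → no gain ✓.
Low-risk (own payoff 2719 − 23×13.3 = 2413.1): to k=0 gives 1414 → no gain ✓; to k=7.0 gives 2233 − 23×7.0 = 2072 → no gain ✓.
High-risk (own payoff 1414): to k=7.0 gives 2233 − 195×7.0 = 868 → no gain ✓; to k=13.3 gives 2719 − 195×13.3 = 125.5 → no gain ✓.
6 of the 6 constraints hold; this profile is a separating equilibrium.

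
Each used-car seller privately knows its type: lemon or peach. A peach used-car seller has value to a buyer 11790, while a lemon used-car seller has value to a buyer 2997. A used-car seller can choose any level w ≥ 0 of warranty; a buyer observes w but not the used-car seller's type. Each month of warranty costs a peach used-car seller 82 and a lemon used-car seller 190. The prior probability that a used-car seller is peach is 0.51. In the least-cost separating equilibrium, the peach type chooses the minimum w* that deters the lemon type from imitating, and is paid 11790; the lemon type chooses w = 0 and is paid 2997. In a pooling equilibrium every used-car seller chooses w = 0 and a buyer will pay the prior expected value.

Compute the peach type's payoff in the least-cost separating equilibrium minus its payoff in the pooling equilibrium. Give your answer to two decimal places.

513.70

Least-cost separating signal: w* solves 2997 = 11790 − 190·w*, so w* = (11790 − 2997)/190 ≈ 46.2789.
Peach type's separating payoff: 11790 − 82 × w* = 11790 − 82 × (11790 − 2997)/190 = 11790 − 721026/190 ≈ 7995.1263.
Pooling payoff: 0.51 × 11790 + 0.49 × 2997 = 7481.43.
Difference: 7995.1263 − 7481.43 = 513.6963, i.e. 513.70 to two decimal places.
The peach type prefers to separate.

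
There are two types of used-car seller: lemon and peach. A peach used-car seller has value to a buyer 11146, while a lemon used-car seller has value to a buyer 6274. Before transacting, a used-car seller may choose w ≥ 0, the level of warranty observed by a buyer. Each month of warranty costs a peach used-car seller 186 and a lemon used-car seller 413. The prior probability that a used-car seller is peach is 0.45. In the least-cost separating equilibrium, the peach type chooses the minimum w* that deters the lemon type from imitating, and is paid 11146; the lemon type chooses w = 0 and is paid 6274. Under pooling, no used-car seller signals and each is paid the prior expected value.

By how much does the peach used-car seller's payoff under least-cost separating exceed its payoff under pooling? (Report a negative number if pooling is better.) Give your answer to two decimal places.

485.43

Least-cost separating signal: w* solves 6274 = 11146 − 413·w*, so w* = (11146 − 6274)/413 ≈ 11.7966.
Peach type's separating payoff: 11146 − 186 × w* = 11146 − 186 × (11146 − 6274)/413 = 11146 − 906192/413 ≈ 8951.8305.
Pooling payoff: 0.45 × 11146 + 0.55 × 6274 = 8466.4.
Difference: 8951.8305 − 8466.4 = 485.4305, i.e. 485.43 to two decimal places.
The peach type prefers to separate.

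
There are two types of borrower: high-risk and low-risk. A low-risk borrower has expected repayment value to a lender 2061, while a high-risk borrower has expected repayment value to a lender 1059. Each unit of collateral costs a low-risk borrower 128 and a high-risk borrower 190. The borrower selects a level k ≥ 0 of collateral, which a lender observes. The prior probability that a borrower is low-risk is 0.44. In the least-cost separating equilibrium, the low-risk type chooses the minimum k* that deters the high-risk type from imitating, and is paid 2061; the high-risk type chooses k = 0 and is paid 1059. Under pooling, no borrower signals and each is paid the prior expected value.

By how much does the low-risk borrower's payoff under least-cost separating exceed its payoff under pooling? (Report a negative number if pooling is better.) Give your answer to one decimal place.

Least-cost separating signal: k* solves 1059 = 2061 − 190·k*, so k* = (2061 − 1059)/190 ≈ 5.2737.
Low-risk type's separating payoff: 2061 − 128 × k* = 2061 − 128 × (2061 − 1059)/190 = 2061 − 128256/190 ≈ 1385.968.
Pooling payoff: 0.44 × 2061 + 0.56 × 1059 = 1499.88.
Difference: 1385.968 − 1499.88 = -113.912, i.e. -113.9 to one decimal place.
The low-risk type would prefer the pooling outcome.

-113.9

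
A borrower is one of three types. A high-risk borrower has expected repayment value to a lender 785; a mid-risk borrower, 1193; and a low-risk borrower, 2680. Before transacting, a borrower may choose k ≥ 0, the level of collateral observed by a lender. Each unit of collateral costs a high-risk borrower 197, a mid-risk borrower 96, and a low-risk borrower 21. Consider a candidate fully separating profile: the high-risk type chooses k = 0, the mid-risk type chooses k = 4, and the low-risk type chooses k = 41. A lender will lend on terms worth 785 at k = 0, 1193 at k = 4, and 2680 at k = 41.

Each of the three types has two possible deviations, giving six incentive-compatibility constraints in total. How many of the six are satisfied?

High-risk (own payoff 785): to k=4 gives 1193 − 197×4 = 405 → no gain ✓; to k=41 gives 2680 − 197×41 = -5397 → no gain ✓.
Mid-risk (own payoff 1193 − 96×4 = 809): to k=0 gives 785 → no gain ✓; to k=41 gives 2680 − 96×41 = -1256 → no gain ✓.
Low-risk (own payoff 2680 − 21×41 = 1819): to k=0 gives 785 → no gain ✓; to k=4 gives 1193 − 21×4 = 1109 → no gain ✓.
6 of the 6 constraints hold; this profile is a separating equilibrium.

6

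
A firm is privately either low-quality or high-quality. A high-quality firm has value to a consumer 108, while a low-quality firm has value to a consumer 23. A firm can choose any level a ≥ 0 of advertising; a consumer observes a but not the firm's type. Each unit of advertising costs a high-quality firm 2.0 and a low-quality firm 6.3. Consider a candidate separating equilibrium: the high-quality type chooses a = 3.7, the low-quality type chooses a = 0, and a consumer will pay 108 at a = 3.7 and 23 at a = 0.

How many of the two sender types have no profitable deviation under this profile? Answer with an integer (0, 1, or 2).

Low-quality type: stay at 0 → 23; mimic → 108 − 6.3 × 3.7 = 84.69. IC fails (23 < 84.69).
High-quality type: signal → 108 − 2.0 × 3.7 = 100.6; deviate to 0 → 23. IC holds (100.6 ≥ 23).
1 of 2 constraints hold, so this profile is not an equilibrium.

1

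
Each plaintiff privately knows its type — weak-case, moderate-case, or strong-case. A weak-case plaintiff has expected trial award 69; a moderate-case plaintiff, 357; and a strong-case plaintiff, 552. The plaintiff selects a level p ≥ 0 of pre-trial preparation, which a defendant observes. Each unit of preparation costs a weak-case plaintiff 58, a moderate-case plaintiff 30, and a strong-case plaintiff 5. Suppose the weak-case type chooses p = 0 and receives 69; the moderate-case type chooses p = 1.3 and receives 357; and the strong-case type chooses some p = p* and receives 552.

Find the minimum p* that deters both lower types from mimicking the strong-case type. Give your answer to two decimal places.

Moderate-case type (on-path payoff 357 − 30×1.3 = 318) won't mimic when 318 ≥ 552 − 30·p*, i.e. p* ≥ 7.80.
Weak-case type (on-path payoff 69) won't mimic when 69 ≥ 552 − 58·p*, i.e. p* ≥ 8.33.
Both must hold, so p* = max(8.33, 7.80) = 8.33. The weak-case type's constraint binds.

8.33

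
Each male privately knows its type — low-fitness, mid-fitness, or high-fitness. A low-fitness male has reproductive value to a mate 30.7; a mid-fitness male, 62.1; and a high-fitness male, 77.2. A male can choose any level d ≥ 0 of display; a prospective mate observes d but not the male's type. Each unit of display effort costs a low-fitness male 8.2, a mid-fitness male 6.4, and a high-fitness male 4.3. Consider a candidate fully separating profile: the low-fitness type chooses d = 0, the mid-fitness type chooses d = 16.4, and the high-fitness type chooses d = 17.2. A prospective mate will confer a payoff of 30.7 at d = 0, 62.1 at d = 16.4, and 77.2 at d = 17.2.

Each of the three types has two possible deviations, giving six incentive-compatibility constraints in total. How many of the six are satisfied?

3

Low-fitness (own payoff 30.7): to d=16.4 gives 62.1 − 8.2×16.4 = -72.38 → no gain ✓; to d=17.2 gives 77.2 − 8.2×17.2 = -63.84 → no gain ✓.
Mid-fitness (own payoff 62.1 − 6.4×16.4 = -42.86): to d=0 gives 30.7 → profitable ✗; to d=17.2 gives 77.2 − 6.4×17.2 = -32.88 → profitable ✗.
High-fitness (own payoff 77.2 − 4.3×17.2 = 3.24): to d=0 gives 30.7 → profitable ✗; to d=16.4 gives 62.1 − 4.3×16.4 = -8.42 → no gain ✓.
3 of the 6 constraints hold; not an equilibrium.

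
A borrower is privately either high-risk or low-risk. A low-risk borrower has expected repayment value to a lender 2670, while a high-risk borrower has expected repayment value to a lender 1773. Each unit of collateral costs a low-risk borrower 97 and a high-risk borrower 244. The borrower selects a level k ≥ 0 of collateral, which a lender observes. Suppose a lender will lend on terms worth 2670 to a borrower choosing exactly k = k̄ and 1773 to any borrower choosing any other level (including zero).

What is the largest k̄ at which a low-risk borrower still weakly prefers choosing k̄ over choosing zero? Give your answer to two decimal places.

Choosing k̄ yields the low-risk type 2670 − 97·k̄; choosing zero yields 1773.
The low-risk type is indifferent at 2670 − 97·k̄ = 1773, i.e. k̄ = (2670 − 1773) / 97 ≈ 9.25.
For any k̄ above 9.25 the low-risk type would rather pool at zero, so separation collapses.

9.25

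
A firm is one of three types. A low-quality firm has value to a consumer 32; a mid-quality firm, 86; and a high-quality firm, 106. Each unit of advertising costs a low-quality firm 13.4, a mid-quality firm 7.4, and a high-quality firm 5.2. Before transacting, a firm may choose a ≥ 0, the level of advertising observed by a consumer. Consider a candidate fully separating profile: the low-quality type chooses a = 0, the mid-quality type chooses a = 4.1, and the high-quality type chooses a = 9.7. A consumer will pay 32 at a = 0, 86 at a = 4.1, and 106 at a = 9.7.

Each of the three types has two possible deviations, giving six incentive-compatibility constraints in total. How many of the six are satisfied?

Low-quality (own payoff 32): to a=4.1 gives 86 − 13.4×4.1 = 31.06 → no gain ✓; to a=9.7 gives 106 − 13.4×9.7 = -23.98 → no gain ✓.
High-quality (own payoff 106 − 5.2×9.7 = 55.56): to a=0 gives 32 → no gain ✓; to a=4.1 gives 86 − 5.2×4.1 = 64.68 → profitable ✗.
Mid-quality (own payoff 86 − 7.4×4.1 = 55.66): to a=0 gives 32 → no gain ✓; to a=9.7 gives 106 − 7.4×9.7 = 34.22 → no gain ✓.
5 of the 6 constraints hold; not an equilibrium.

5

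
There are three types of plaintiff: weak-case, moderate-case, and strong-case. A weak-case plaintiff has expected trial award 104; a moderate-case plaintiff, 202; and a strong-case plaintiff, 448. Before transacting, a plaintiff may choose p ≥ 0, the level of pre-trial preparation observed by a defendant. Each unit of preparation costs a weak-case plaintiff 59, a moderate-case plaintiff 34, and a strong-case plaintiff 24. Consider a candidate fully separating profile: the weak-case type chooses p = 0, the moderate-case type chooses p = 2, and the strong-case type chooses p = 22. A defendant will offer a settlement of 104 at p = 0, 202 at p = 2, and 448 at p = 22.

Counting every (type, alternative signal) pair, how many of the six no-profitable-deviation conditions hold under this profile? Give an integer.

Strong-case (own payoff 448 − 24×22 = -80): to p=0 gives 104 → profitable ✗; to p=2 gives 202 − 24×2 = 154 → profitable ✗.
Weak-case (own payoff 104): to p=2 gives 202 − 59×2 = 84 → no gain ✓; to p=22 gives 448 − 59×22 = -850 → no gain ✓.
Moderate-case (own payoff 202 − 34×2 = 134): to p=0 gives 104 → no gain ✓; to p=22 gives 448 − 34×22 = -300 → no gain ✓.
4 of the 6 constraints hold; not an equilibrium.

4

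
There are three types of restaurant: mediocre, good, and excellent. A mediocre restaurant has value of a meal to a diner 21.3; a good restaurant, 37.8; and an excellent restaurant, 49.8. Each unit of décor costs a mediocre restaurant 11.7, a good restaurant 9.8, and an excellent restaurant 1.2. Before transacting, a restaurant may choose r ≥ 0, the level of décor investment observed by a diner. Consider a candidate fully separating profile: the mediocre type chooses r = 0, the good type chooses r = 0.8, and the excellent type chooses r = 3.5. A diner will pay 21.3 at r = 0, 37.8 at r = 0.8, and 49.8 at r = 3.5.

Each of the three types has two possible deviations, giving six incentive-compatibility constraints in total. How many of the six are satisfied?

5

Excellent (own payoff 49.8 − 1.2×3.5 = 45.6): to r=0 gives 21.3 → no gain ✓; to r=0.8 gives 37.8 − 1.2×0.8 = 36.84 → no gain ✓.
Good (own payoff 37.8 − 9.8×0.8 = 29.96): to r=0 gives 21.3 → no gain ✓; to r=3.5 gives 49.8 − 9.8×3.5 = 15.5 → no gain ✓.
Mediocre (own payoff 21.3): to r=0.8 gives 37.8 − 11.7×0.8 = 28.44 → profitable ✗; to r=3.5 gives 49.8 − 11.7×3.5 = 8.85 → no gain ✓.
5 of the 6 constraints hold; not an equilibrium.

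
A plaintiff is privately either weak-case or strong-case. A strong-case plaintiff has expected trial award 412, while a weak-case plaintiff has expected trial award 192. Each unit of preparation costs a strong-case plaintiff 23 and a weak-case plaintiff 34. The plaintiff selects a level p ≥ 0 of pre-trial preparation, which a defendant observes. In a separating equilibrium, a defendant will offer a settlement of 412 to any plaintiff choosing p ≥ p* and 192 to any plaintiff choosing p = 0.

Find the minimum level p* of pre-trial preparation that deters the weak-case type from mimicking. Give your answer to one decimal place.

6.5

A weak-case plaintiff choosing p = 0 receives 192.
Imitating at p* instead would pay 412 at cost 34·p*, netting 412 − 34·p*.
Indifference: 192 = 412 − 34·p*, so p* = (412 − 192) / 34 ≈ 6.5.
This is the weak-case type's binding incentive-compatibility constraint; any p ≥ 6.5 sustains separation on that side.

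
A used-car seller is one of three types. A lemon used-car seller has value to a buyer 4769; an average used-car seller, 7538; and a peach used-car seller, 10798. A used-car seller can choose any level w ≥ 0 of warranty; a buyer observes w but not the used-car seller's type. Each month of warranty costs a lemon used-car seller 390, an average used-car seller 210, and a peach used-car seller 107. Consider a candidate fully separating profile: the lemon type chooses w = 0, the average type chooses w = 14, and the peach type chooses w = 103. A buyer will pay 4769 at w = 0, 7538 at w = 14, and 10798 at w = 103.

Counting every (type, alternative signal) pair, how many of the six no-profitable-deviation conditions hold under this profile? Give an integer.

Average (own payoff 7538 − 210×14 = 4598): to w=0 gives 4769 → profitable ✗; to w=103 gives 10798 − 210×103 = -10832 → no gain ✓.
Lemon (own payoff 4769): to w=14 gives 7538 − 390×14 = 2078 → no gain ✓; to w=103 gives 10798 − 390×103 = -29372 → no gain ✓.
Peach (own payoff 10798 − 107×103 = -223): to w=0 gives 4769 → profitable ✗; to w=14 gives 7538 − 107×14 = 6040 → profitable ✗.
3 of the 6 constraints hold; not an equilibrium.

3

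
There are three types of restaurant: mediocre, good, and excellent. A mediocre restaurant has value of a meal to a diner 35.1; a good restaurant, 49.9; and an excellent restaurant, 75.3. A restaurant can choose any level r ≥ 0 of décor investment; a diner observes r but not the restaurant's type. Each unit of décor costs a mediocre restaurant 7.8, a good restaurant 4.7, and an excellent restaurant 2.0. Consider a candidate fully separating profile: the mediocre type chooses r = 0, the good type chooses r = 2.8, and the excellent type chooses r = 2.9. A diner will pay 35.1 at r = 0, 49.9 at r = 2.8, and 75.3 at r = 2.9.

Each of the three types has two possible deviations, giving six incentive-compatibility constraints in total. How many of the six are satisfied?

4

Mediocre (own payoff 35.1): to r=2.8 gives 49.9 − 7.8×2.8 = 28.06 → no gain ✓; to r=2.9 gives 75.3 − 7.8×2.9 = 52.68 → profitable ✗.
Excellent (own payoff 75.3 − 2.0×2.9 = 69.5): to r=0 gives 35.1 → no gain ✓; to r=2.8 gives 49.9 − 2.0×2.8 = 44.3 → no gain ✓.
Good (own payoff 49.9 − 4.7×2.8 = 36.74): to r=0 gives 35.1 → no gain ✓; to r=2.9 gives 75.3 − 4.7×2.9 = 61.67 → profitable ✗.
4 of the 6 constraints hold; not an equilibrium.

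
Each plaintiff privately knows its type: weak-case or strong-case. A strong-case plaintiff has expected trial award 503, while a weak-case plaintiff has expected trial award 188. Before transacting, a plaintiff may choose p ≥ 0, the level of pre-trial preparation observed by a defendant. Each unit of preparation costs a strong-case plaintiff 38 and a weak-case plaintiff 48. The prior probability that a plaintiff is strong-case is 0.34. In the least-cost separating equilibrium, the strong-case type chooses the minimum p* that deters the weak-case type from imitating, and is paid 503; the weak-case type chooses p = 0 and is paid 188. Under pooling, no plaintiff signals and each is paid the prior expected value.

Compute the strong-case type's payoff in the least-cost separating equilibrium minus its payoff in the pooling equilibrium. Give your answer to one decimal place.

-41.5

Least-cost separating signal: p* solves 188 = 503 − 48·p*, so p* = (503 − 188)/48 = 6.5625.
Strong-case type's separating payoff: 503 − 38 × p* = 503 − 38 × (503 − 188)/48 = 503 − 11970/48 = 253.625.
Pooling payoff: 0.34 × 503 + 0.66 × 188 = 295.1.
Difference: 253.625 − 295.1 = -41.475, i.e. -41.5 to one decimal place.
The strong-case type would prefer the pooling outcome.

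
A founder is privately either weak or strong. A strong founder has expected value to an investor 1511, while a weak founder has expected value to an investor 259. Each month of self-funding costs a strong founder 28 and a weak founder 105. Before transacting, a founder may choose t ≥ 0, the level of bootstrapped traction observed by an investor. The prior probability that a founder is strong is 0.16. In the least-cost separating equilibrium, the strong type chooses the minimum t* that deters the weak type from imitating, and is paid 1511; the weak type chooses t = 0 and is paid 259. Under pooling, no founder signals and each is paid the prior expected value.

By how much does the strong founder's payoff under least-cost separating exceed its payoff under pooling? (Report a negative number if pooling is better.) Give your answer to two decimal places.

717.81

Least-cost separating signal: t* solves 259 = 1511 − 105·t*, so t* = (1511 − 259)/105 ≈ 11.9238.
Strong type's separating payoff: 1511 − 28 × t* = 1511 − 28 × (1511 − 259)/105 = 1511 − 35056/105 ≈ 1177.1333.
Pooling payoff: 0.16 × 1511 + 0.84 × 259 = 459.32.
Difference: 1177.1333 − 459.32 = 717.8133, i.e. 717.81 to two decimal places.
The strong type prefers to separate.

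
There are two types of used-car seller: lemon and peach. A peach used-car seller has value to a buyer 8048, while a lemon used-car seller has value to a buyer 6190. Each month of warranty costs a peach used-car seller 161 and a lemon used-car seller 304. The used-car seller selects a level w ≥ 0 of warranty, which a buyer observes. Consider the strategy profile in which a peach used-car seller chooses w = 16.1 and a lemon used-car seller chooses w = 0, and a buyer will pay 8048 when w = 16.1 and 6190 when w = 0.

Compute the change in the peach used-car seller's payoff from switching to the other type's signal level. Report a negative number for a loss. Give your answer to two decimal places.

Playing w = 16.1 the peach used-car seller receives 8048 − 161 × 16.1 = 5455.9.
Deviating to w = 0 yields 6190 instead.
Gain from deviating: 6190 − 5455.9 = 734.10.
The gain is positive, so the peach type's incentive-compatibility constraint is violated — this profile is not a separating equilibrium.

734.10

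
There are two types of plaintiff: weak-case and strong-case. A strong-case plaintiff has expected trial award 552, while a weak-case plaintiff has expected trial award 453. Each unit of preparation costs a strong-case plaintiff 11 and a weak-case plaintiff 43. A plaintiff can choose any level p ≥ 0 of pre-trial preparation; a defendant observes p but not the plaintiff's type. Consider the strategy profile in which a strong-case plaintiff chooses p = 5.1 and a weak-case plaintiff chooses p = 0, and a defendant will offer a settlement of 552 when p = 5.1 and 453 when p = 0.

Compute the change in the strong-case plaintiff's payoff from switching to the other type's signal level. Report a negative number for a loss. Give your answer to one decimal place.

-42.9

Playing p = 5.1 the strong-case plaintiff receives 552 − 11 × 5.1 = 495.9.
Deviating to p = 0 yields 453 instead.
Gain from deviating: 453 − 495.9 = -42.9.
The gain is negative, so the strong-case type's incentive-compatibility constraint is satisfied.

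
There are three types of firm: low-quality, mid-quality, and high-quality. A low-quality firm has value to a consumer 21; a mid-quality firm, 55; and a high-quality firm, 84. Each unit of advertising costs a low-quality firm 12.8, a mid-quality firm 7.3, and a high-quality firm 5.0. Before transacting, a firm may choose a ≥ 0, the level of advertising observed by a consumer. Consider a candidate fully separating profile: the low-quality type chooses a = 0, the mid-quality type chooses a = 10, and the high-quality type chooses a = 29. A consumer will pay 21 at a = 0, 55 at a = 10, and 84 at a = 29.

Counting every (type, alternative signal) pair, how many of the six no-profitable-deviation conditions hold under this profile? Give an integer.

3

High-quality (own payoff 84 − 5.0×29 = -61): to a=0 gives 21 → profitable ✗; to a=10 gives 55 − 5.0×10 = 5 → profitable ✗.
Mid-quality (own payoff 55 − 7.3×10 = -18): to a=0 gives 21 → profitable ✗; to a=29 gives 84 − 7.3×29 = -127.7 → no gain ✓.
Low-quality (own payoff 21): to a=10 gives 55 − 12.8×10 = -73 → no gain ✓; to a=29 gives 84 − 12.8×29 = -287.2 → no gain ✓.
3 of the 6 constraints hold; not an equilibrium.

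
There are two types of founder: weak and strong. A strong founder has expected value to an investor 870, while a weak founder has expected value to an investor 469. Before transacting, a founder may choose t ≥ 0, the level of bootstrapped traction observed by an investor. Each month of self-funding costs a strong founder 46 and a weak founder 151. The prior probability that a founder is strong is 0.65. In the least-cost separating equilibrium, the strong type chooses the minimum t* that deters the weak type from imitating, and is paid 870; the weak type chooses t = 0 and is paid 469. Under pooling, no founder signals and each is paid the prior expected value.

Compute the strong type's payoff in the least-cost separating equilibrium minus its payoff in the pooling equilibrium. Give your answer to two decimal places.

Least-cost separating signal: t* solves 469 = 870 − 151·t*, so t* = (870 − 469)/151 ≈ 2.6556.
Strong type's separating payoff: 870 − 46 × t* = 870 − 46 × (870 − 469)/151 = 870 − 18446/151 ≈ 747.8411.
Pooling payoff: 0.65 × 870 + 0.35 × 469 = 729.65.
Difference: 747.8411 − 729.65 = 18.1911, i.e. 18.19 to two decimal places.
The strong type prefers to separate.

18.19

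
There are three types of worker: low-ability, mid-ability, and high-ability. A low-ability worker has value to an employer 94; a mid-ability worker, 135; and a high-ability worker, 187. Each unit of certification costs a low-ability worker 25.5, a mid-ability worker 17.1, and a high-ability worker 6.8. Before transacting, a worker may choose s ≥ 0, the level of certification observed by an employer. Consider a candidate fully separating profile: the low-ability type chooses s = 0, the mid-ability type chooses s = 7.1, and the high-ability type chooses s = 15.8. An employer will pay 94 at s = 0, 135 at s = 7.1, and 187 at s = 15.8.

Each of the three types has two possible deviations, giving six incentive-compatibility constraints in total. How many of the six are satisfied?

3

Mid-ability (own payoff 135 − 17.1×7.1 = 13.59): to s=0 gives 94 → profitable ✗; to s=15.8 gives 187 − 17.1×15.8 = -83.18 → no gain ✓.
Low-ability (own payoff 94): to s=7.1 gives 135 − 25.5×7.1 = -46.05 → no gain ✓; to s=15.8 gives 187 − 25.5×15.8 = -215.9 → no gain ✓.
High-ability (own payoff 187 − 6.8×15.8 = 79.56): to s=0 gives 94 → profitable ✗; to s=7.1 gives 135 − 6.8×7.1 = 86.72 → profitable ✗.
3 of the 6 constraints hold; not an equilibrium.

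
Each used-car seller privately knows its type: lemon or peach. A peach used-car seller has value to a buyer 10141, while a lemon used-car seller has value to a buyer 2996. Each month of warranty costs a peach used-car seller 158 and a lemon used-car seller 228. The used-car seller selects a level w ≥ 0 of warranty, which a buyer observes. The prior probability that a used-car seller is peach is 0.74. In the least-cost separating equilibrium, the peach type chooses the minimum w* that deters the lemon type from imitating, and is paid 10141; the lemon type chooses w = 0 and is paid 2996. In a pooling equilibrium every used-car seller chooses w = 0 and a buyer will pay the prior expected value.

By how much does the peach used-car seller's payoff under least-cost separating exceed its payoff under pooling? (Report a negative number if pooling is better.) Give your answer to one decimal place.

-3093.7

Least-cost separating signal: w* solves 2996 = 10141 − 228·w*, so w* = (10141 − 2996)/228 ≈ 31.3377.
Peach type's separating payoff: 10141 − 158 × w* = 10141 − 158 × (10141 − 2996)/228 = 10141 − 1128910/228 ≈ 5189.640.
Pooling payoff: 0.74 × 10141 + 0.26 × 2996 = 8283.3.
Difference: 5189.640 − 8283.3 = -3093.66, i.e. -3093.7 to one decimal place.
The peach type would prefer the pooling outcome.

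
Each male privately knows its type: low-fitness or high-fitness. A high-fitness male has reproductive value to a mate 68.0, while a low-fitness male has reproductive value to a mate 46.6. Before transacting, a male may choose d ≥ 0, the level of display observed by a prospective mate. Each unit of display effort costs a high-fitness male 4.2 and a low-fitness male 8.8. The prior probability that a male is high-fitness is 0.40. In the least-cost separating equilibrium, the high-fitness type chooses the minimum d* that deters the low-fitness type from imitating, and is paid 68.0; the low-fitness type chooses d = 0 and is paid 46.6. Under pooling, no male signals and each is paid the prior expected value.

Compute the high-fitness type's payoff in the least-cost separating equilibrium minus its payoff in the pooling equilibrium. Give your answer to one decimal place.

Least-cost separating signal: d* solves 46.6 = 68.0 − 8.8·d*, so d* = (68.0 − 46.6)/8.8 ≈ 2.4318.
High-fitness type's separating payoff: 68.0 − 4.2 × d* = 68.0 − 4.2 × (68.0 − 46.6)/8.8 = 68.0 − 89.88/8.8 ≈ 57.786.
Pooling payoff: 0.40 × 68.0 + 0.60 × 46.6 = 55.16.
Difference: 57.786 − 55.16 = 2.626, i.e. 2.6 to one decimal place.
The high-fitness type prefers to separate.

2.6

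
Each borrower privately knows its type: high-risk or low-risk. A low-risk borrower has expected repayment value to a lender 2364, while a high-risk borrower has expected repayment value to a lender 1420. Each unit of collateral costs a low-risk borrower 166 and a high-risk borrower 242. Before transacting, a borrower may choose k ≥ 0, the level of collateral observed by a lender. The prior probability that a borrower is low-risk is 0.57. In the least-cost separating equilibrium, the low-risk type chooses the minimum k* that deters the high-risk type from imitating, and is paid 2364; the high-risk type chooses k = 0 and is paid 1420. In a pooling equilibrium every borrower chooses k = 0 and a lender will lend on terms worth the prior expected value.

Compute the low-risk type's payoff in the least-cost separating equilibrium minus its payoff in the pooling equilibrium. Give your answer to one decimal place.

Least-cost separating signal: k* solves 1420 = 2364 − 242·k*, so k* = (2364 − 1420)/242 ≈ 3.9008.
Low-risk type's separating payoff: 2364 − 166 × k* = 2364 − 166 × (2364 − 1420)/242 = 2364 − 156704/242 ≈ 1716.463.
Pooling payoff: 0.57 × 2364 + 0.43 × 1420 = 1958.08.
Difference: 1716.463 − 1958.08 = -241.617, i.e. -241.6 to one decimal place.
The low-risk type would prefer the pooling outcome.

-241.6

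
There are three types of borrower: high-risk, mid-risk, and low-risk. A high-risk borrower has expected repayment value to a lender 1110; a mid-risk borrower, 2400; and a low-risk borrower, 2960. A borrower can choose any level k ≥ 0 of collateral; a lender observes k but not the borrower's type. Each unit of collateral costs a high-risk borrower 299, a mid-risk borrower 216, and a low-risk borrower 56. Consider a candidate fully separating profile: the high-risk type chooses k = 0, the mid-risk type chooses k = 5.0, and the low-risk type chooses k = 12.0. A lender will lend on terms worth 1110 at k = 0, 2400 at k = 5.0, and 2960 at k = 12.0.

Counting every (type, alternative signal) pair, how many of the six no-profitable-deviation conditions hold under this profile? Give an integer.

6

Mid-risk (own payoff 2400 − 216×5.0 = 1320): to k=0 gives 1110 → no gain ✓; to k=12.0 gives 2960 − 216×12.0 = 368 → no gain ✓.
Low-risk (own payoff 2960 − 56×12.0 = 2288): to k=0 gives 1110 → no gain ✓; to k=5.0 gives 2400 − 56×5.0 = 2120 → no gain ✓.
High-risk (own payoff 1110): to k=5.0 gives 2400 − 299×5.0 = 905 → no gain ✓; to k=12.0 gives 2960 − 299×12.0 = -628 → no gain ✓.
6 of the 6 constraints hold; this profile is a separating equilibrium.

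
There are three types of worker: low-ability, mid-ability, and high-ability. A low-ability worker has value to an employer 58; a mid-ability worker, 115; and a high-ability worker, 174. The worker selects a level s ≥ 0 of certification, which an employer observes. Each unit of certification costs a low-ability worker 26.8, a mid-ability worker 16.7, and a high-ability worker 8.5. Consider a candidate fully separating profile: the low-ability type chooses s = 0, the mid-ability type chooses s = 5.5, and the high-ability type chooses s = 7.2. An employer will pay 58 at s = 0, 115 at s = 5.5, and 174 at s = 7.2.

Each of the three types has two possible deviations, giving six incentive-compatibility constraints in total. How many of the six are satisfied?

High-ability (own payoff 174 − 8.5×7.2 = 112.8): to s=0 gives 58 → no gain ✓; to s=5.5 gives 115 − 8.5×5.5 = 68.25 → no gain ✓.
Low-ability (own payoff 58): to s=5.5 gives 115 − 26.8×5.5 = -32.4 → no gain ✓; to s=7.2 gives 174 − 26.8×7.2 = -18.96 → no gain ✓.
Mid-ability (own payoff 115 − 16.7×5.5 = 23.15): to s=0 gives 58 → profitable ✗; to s=7.2 gives 174 − 16.7×7.2 = 53.76 → profitable ✗.
4 of the 6 constraints hold; not an equilibrium.

4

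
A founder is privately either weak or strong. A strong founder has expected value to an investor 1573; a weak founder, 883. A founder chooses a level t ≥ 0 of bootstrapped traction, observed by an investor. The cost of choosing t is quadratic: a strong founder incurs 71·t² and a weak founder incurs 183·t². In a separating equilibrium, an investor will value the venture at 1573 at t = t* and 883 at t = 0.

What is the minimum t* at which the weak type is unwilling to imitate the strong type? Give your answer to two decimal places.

1.94

The weak type at t = 0 receives 883; imitating at t* yields 1573 − 183·t*².
Indifference: 883 = 1573 − 183·t*², so t*² = (1573 − 883) / 183 ≈ 3.7705.
t* = √3.7705 ≈ 1.94.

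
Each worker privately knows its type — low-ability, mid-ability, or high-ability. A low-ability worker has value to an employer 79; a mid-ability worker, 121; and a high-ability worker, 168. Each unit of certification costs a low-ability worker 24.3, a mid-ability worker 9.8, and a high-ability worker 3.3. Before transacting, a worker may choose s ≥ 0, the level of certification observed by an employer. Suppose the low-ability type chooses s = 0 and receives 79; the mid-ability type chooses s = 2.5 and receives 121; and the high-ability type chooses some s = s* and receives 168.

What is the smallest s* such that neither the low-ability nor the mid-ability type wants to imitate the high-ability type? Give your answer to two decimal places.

Mid-ability type (on-path payoff 121 − 9.8×2.5 = 96.5) won't mimic when 96.5 ≥ 168 − 9.8·s*, i.e. s* ≥ 7.30.
Low-ability type (on-path payoff 79) won't mimic when 79 ≥ 168 − 24.3·s*, i.e. s* ≥ 3.66.
Both must hold, so s* = max(3.66, 7.30) = 7.30. The mid-ability type's constraint binds.

7.30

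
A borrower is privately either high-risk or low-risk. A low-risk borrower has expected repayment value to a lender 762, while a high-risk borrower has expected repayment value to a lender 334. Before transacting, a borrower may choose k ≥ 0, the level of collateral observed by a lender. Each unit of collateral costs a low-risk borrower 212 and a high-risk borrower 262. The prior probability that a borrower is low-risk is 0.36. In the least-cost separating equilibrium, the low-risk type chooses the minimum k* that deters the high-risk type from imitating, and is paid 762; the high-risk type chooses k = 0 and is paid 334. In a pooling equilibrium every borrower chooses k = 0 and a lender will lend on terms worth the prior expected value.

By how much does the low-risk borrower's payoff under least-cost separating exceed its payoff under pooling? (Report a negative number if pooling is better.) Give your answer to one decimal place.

-72.4

Least-cost separating signal: k* solves 334 = 762 − 262·k*, so k* = (762 − 334)/262 ≈ 1.6336.
Low-risk type's separating payoff: 762 − 212 × k* = 762 − 212 × (762 − 334)/262 = 762 − 90736/262 ≈ 415.679.
Pooling payoff: 0.36 × 762 + 0.64 × 334 = 488.08.
Difference: 415.679 − 488.08 = -72.401, i.e. -72.4 to one decimal place.
The low-risk type would prefer the pooling outcome.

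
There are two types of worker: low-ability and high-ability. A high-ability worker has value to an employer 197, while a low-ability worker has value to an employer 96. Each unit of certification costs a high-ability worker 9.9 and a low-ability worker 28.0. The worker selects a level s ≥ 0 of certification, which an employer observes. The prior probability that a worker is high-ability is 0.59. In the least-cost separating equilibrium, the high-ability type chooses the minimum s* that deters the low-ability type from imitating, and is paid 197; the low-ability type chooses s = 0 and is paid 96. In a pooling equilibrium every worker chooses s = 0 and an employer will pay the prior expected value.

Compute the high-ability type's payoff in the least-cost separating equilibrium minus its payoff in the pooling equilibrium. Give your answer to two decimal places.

Least-cost separating signal: s* solves 96 = 197 − 28.0·s*, so s* = (197 − 96)/28.0 ≈ 3.6071.
High-ability type's separating payoff: 197 − 9.9 × s* = 197 − 9.9 × (197 − 96)/28.0 = 197 − 999.9/28.0 ≈ 161.2893.
Pooling payoff: 0.59 × 197 + 0.41 × 96 = 155.59.
Difference: 161.2893 − 155.59 = 5.6993, i.e. 5.70 to two decimal places.
The high-ability type prefers to separate.

5.70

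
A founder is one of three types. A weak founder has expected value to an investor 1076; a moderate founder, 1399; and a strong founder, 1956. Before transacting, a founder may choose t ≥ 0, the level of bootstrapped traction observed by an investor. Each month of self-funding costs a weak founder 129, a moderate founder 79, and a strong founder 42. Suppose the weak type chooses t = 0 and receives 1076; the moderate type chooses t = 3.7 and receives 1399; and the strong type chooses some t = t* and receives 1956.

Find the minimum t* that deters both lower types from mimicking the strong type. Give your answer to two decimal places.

10.75

Weak type (on-path payoff 1076) won't mimic when 1076 ≥ 1956 − 129·t*, i.e. t* ≥ 6.82.
Moderate type (on-path payoff 1399 − 79×3.7 = 1106.7) won't mimic when 1106.7 ≥ 1956 − 79·t*, i.e. t* ≥ 10.75.
Both must hold, so t* = max(6.82, 10.75) = 10.75. The moderate type's constraint binds.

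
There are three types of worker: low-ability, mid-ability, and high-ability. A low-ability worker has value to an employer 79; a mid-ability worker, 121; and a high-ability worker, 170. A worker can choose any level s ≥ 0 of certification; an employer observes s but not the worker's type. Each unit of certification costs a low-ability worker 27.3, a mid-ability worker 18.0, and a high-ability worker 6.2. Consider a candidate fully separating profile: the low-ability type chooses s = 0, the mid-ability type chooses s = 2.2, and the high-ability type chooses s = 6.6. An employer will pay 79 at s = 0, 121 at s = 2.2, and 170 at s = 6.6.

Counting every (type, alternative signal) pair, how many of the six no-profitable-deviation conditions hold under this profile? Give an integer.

6

High-ability (own payoff 170 − 6.2×6.6 = 129.08): to s=0 gives 79 → no gain ✓; to s=2.2 gives 121 − 6.2×2.2 = 107.36 → no gain ✓.
Mid-ability (own payoff 121 − 18.0×2.2 = 81.4): to s=0 gives 79 → no gain ✓; to s=6.6 gives 170 − 18.0×6.6 = 51.2 → no gain ✓.
Low-ability (own payoff 79): to s=2.2 gives 121 − 27.3×2.2 = 60.94 → no gain ✓; to s=6.6 gives 170 − 27.3×6.6 = -10.18 → no gain ✓.
6 of the 6 constraints hold; this profile is a separating equilibrium.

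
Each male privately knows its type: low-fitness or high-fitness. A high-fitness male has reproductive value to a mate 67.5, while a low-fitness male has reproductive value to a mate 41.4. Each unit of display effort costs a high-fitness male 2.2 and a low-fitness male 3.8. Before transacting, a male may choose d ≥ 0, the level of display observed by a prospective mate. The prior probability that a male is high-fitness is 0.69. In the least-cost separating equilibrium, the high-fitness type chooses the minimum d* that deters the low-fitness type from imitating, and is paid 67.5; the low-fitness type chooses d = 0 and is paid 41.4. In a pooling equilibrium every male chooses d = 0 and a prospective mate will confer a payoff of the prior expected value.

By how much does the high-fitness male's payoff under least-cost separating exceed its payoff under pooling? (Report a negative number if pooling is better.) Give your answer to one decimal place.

Least-cost separating signal: d* solves 41.4 = 67.5 − 3.8·d*, so d* = (67.5 − 41.4)/3.8 ≈ 6.8684.
High-fitness type's separating payoff: 67.5 − 2.2 × d* = 67.5 − 2.2 × (67.5 − 41.4)/3.8 = 67.5 − 57.42/3.8 ≈ 52.389.
Pooling payoff: 0.69 × 67.5 + 0.31 × 41.4 = 59.409.
Difference: 52.389 − 59.409 = -7.02, i.e. -7.0 to one decimal place.
The high-fitness type would prefer the pooling outcome.

-7.0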